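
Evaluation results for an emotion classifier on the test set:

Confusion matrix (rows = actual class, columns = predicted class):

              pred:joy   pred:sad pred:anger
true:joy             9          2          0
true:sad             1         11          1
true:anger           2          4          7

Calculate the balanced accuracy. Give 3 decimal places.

0.734

Balanced accuracy = mean of per-class recall.
  joy: recall = 9/11 = 0.8182
  sad: recall = 11/13 = 0.8462
  anger: recall = 7/13 = 0.5385
Mean = (0.8182 + 0.8462 + 0.5385) / 3 = 0.734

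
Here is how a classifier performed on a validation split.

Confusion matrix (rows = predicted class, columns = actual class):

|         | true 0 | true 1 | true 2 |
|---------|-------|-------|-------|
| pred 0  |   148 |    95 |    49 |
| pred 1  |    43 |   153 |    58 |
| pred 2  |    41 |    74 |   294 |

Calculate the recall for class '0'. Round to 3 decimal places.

0.638

Take TP from the diagonal, FP from the rest of the '0' prediction marginal, FN from the rest of the '0' actual marginal.
recall = TP/(TP+FN).
0: TP=148, FN=43+41=84 → 148/232 = 0.6379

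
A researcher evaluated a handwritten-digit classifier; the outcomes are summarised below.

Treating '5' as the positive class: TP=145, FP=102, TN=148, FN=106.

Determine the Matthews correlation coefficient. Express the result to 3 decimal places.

MCC = (TP·TN − FP·FN) / √((TP+FP)(TP+FN)(TN+FP)(TN+FN))
Numerator = 145·148 − 102·106 = 10648
Denominator = √(247·251·250·254) = √3936809500 = 62743.9997
MCC = 10648 / 62743.9997 = 0.170

0.170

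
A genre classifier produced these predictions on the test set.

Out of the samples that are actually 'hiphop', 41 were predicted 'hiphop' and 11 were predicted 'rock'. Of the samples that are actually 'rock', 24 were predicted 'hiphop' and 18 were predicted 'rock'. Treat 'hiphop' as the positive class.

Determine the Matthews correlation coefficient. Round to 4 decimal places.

0.2336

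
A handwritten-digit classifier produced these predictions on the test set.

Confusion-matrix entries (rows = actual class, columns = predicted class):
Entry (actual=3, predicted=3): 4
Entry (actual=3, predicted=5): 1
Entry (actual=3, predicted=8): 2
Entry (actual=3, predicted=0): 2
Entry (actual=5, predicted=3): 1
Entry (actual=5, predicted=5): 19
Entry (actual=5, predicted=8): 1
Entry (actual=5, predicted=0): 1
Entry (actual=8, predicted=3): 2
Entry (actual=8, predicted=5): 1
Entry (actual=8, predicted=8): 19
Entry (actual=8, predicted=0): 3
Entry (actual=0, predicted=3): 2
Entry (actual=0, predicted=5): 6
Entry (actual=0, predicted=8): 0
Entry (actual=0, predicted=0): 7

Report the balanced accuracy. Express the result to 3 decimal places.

0.634

Balanced accuracy = mean of per-class recall.
  3: recall = 4/9 = 0.4444
  5: recall = 19/22 = 0.8636
  8: recall = 19/25 = 0.7600
  0: recall = 7/15 = 0.4667
Mean = (0.4444 + 0.8636 + 0.7600 + 0.4667) / 4 = 0.634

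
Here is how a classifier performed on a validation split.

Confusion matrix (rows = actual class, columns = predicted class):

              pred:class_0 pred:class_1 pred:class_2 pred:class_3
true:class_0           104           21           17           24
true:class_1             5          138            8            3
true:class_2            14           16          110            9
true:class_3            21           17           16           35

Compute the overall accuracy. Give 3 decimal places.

Accuracy = trace / total = (104+138+110+35=387) / 558 = 387/558 = 0.694

0.694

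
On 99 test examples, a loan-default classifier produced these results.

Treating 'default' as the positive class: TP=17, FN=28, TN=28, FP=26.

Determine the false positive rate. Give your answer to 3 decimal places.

FPR = FP/(FP+TN) = 26/(26+28) = 0.481

0.481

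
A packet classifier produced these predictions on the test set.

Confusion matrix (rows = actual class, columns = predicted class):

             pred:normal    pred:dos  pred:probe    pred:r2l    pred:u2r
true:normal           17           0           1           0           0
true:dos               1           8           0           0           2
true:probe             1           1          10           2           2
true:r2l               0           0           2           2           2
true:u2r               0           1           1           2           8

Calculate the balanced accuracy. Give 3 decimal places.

0.659

Balanced accuracy = mean of per-class recall.
  normal: recall = 17/18 = 0.9444
  dos: recall = 8/11 = 0.7273
  probe: recall = 10/16 = 0.6250
  r2l: recall = 2/6 = 0.3333
  u2r: recall = 8/12 = 0.6667
Mean = (0.9444 + 0.7273 + 0.6250 + 0.3333 + 0.6667) / 5 = 0.659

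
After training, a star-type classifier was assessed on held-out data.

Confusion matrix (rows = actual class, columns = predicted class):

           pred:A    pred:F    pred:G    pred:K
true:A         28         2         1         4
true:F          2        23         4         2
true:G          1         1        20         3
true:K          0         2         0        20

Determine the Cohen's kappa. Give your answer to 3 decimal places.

0.740

Observed agreement pₒ = trace/N = 91/113 = 0.8053
Expected agreement pₑ = Σ (rowᵢ·colᵢ)/N² = (35·31 + 31·28 + 25·25 + 22·29)/113² = 0.2519
κ = (pₒ − pₑ)/(1 − pₑ) = (0.8053 − 0.2519)/(1 − 0.2519) = 0.740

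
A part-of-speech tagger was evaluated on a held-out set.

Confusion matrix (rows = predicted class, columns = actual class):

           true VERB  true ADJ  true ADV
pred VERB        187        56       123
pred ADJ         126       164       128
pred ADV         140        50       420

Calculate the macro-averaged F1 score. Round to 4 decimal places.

0.5297

Per-class F1 score (2·TP/(2·TP+FP+FN)):
  VERB: TP=187, FP=56+123=179, FN=126+140=266 → 374/819 = 0.45665
  ADJ: TP=164, FP=126+128=254, FN=56+50=106 → 328/688 = 0.47674
  ADV: TP=420, FP=140+50=190, FN=123+128=251 → 840/1281 = 0.65574
Macro-F1 score = mean = (0.45665 + 0.47674 + 0.65574) / 3 = 0.5297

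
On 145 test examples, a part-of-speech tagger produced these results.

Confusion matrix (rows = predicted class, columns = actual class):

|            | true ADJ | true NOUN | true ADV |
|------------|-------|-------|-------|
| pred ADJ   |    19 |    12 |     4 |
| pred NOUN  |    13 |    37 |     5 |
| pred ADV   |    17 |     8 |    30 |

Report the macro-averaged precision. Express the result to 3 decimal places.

0.587

Per-class precision (TP/(TP+FP)):
  ADJ: TP=19, FP=12+4=16 → 19/35 = 0.5429
  NOUN: TP=37, FP=13+5=18 → 37/55 = 0.6727
  ADV: TP=30, FP=17+8=25 → 30/55 = 0.5455
Macro-precision = mean = (0.5429 + 0.6727 + 0.5455) / 3 = 0.587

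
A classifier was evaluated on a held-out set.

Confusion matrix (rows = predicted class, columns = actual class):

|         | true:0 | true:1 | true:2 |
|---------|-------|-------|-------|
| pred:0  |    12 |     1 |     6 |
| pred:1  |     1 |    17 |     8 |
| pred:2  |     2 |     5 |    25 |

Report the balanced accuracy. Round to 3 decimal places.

Balanced accuracy = mean of per-class recall.
  0: recall = 12/15 = 0.8000
  1: recall = 17/23 = 0.7391
  2: recall = 25/39 = 0.6410
Mean = (0.8000 + 0.7391 + 0.6410) / 3 = 0.727

0.727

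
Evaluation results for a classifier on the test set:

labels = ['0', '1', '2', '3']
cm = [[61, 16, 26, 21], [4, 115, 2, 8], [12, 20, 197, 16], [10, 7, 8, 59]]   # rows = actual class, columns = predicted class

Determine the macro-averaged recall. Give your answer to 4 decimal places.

Per-class recall (TP/(TP+FN)):
  0: TP=61, FN=16+26+21=63 → 61/124 = 0.49194
  1: TP=115, FN=4+2+8=14 → 115/129 = 0.89147
  2: TP=197, FN=12+20+16=48 → 197/245 = 0.80408
  3: TP=59, FN=10+7+8=25 → 59/84 = 0.70238
Macro-recall = mean = (0.49194 + 0.89147 + 0.80408 + 0.70238) / 4 = 0.7225

0.7225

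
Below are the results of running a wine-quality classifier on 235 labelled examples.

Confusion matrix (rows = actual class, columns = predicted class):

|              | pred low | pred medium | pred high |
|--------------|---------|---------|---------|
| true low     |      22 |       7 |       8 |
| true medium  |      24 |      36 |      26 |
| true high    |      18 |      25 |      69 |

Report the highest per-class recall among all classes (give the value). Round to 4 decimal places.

Per-class recall (TP/(TP+FN)):
  low: TP=22, FN=7+8=15 → 22/37 = 0.59459
  medium: TP=36, FN=24+26=50 → 36/86 = 0.41860
  high: TP=69, FN=18+25=43 → 69/112 = 0.61607
Highest is class 'high' with recall = 0.6161.

0.6161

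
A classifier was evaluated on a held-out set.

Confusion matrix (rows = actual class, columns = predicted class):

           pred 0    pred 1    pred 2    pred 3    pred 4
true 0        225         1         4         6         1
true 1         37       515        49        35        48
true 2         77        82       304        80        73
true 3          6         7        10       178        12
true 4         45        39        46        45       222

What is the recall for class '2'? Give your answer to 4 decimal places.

0.4935

recall = TP/(TP+FN).
2: TP=304, FN=77+82+80+73=312 → 304/616 = 0.49351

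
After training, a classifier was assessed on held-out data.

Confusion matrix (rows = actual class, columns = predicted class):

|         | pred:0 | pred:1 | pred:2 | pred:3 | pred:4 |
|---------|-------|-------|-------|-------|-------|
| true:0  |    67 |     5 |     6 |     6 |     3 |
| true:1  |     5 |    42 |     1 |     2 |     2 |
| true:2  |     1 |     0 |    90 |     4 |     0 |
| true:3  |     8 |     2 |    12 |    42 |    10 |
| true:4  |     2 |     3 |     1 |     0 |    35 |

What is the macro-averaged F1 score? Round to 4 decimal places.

Per-class F1 score (2·TP/(2·TP+FP+FN)):
  0: TP=67, FP=5+1+8+2=16, FN=5+6+6+3=20 → 134/170 = 0.78824
  1: TP=42, FP=5+0+2+3=10, FN=5+1+2+2=10 → 84/104 = 0.80769
  2: TP=90, FP=6+1+12+1=20, FN=1+0+4+0=5 → 180/205 = 0.87805
  3: TP=42, FP=6+2+4+0=12, FN=8+2+12+10=32 → 84/128 = 0.65625
  4: TP=35, FP=3+2+0+10=15, FN=2+3+1+0=6 → 70/91 = 0.76923
Macro-F1 score = mean = (0.78824 + 0.80769 + 0.87805 + 0.65625 + 0.76923) / 5 = 0.7799

0.7799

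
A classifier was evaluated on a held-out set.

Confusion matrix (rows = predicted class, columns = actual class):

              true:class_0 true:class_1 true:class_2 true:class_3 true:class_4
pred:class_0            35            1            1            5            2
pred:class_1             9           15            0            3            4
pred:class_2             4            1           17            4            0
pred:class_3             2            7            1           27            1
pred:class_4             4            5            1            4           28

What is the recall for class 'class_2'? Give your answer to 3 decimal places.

0.850

One-vs-rest for 'class_2': TP = diagonal; FP = other classes predicted 'class_2'; FN = 'class_2' predicted as other.
recall = TP/(TP+FN).
class_2: TP=17, FN=1+0+1+1=3 → 17/20 = 0.8500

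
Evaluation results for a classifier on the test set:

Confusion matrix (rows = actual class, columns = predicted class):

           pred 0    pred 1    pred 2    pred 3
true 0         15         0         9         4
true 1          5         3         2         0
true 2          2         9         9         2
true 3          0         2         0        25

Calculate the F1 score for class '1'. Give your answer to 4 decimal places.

F1 score = 2·TP/(2·TP+FP+FN).
1: TP=3, FP=0+9+2=11, FN=5+2+0=7 → 6/24 = 0.25000

0.2500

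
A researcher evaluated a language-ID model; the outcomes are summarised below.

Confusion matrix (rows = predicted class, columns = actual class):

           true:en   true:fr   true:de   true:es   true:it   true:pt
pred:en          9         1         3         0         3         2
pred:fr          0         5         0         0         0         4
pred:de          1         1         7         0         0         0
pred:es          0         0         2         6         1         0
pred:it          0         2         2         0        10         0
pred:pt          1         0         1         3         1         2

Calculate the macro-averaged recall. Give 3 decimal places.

Per-class recall (TP/(TP+FN)):
  en: TP=9, FN=0+1+0+0+1=2 → 9/11 = 0.8182
  fr: TP=5, FN=1+1+0+2+0=4 → 5/9 = 0.5556
  de: TP=7, FN=3+0+2+2+1=8 → 7/15 = 0.4667
  es: TP=6, FN=0+0+0+0+3=3 → 6/9 = 0.6667
  it: TP=10, FN=3+0+0+1+1=5 → 10/15 = 0.6667
  pt: TP=2, FN=2+4+0+0+0=6 → 2/8 = 0.2500
Macro-recall = mean = (0.8182 + 0.5556 + 0.4667 + 0.6667 + 0.6667 + 0.2500) / 6 = 0.571

0.571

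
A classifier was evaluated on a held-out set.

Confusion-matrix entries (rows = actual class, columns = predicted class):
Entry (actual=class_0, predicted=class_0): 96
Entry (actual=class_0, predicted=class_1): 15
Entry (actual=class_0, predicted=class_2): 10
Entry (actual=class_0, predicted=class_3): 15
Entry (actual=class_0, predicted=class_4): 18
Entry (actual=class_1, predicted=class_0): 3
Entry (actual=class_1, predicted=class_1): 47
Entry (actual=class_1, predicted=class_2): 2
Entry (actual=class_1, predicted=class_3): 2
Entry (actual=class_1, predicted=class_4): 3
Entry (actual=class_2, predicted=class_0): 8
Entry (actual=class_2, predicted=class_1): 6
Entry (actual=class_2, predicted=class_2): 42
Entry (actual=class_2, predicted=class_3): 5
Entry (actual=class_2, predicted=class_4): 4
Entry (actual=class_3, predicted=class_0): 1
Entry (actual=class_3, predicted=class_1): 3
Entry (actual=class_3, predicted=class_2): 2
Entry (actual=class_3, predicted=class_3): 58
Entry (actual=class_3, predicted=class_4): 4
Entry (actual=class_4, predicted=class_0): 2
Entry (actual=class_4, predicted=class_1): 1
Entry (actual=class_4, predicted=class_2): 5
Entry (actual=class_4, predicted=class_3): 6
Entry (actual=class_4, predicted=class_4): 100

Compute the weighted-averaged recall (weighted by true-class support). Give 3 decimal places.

0.749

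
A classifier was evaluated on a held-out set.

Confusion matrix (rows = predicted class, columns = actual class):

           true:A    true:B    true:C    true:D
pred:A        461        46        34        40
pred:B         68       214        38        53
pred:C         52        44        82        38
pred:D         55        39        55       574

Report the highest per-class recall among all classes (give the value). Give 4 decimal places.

Per-class recall (TP/(TP+FN)):
  A: TP=461, FN=68+52+55=175 → 461/636 = 0.72484
  B: TP=214, FN=46+44+39=129 → 214/343 = 0.62391
  C: TP=82, FN=34+38+55=127 → 82/209 = 0.39234
  D: TP=574, FN=40+53+38=131 → 574/705 = 0.81418
Highest is class 'D' with recall = 0.8142.

0.8142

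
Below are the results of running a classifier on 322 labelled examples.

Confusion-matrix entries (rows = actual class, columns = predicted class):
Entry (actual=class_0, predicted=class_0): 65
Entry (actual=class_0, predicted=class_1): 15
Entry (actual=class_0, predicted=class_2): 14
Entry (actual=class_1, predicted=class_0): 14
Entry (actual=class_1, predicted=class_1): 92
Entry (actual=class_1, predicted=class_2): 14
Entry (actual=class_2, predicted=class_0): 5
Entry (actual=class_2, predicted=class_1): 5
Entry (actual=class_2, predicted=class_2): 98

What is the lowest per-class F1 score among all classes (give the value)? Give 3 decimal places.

0.730

Per-class F1 score (2·TP/(2·TP+FP+FN)):
  class_0: TP=65, FP=14+5=19, FN=15+14=29 → 130/178 = 0.7303
  class_1: TP=92, FP=15+5=20, FN=14+14=28 → 184/232 = 0.7931
  class_2: TP=98, FP=14+14=28, FN=5+5=10 → 196/234 = 0.8376
Lowest is class 'class_0' with F1 score = 0.730.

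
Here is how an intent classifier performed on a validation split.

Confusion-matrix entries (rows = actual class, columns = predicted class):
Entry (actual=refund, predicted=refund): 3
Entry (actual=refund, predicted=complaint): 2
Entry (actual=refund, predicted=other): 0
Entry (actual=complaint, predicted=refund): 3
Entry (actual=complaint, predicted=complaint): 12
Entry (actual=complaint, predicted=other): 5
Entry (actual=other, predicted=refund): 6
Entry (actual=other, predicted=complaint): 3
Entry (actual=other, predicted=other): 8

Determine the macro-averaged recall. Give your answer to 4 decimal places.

0.5569

Per-class recall (TP/(TP+FN)):
  refund: TP=3, FN=2+0=2 → 3/5 = 0.60000
  complaint: TP=12, FN=3+5=8 → 12/20 = 0.60000
  other: TP=8, FN=6+3=9 → 8/17 = 0.47059
Macro-recall = mean = (0.60000 + 0.60000 + 0.47059) / 3 = 0.5569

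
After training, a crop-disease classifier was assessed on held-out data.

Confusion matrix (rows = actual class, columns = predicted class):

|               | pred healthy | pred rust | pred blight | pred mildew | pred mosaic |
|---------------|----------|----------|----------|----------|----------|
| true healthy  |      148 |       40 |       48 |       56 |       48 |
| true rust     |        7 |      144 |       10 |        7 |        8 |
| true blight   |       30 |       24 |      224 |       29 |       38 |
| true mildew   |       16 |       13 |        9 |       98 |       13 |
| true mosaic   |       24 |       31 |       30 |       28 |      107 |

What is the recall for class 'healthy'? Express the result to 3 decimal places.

0.435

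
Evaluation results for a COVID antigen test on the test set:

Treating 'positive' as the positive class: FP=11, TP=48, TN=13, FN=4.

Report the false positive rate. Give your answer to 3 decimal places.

FPR = FP/(FP+TN) = 11/(11+13) = 0.458

0.458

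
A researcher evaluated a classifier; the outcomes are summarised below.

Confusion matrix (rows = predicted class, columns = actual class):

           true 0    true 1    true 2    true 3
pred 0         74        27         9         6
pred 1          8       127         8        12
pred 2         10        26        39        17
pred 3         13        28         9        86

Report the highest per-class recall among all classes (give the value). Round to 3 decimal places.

0.711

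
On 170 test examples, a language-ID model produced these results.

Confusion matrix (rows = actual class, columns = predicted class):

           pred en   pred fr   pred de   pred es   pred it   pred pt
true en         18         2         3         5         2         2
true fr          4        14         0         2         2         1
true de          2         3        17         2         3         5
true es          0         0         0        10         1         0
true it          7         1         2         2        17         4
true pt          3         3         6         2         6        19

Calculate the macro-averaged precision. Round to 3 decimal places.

Per-class precision (TP/(TP+FP)):
  en: TP=18, FP=4+2+0+7+3=16 → 18/34 = 0.5294
  fr: TP=14, FP=2+3+0+1+3=9 → 14/23 = 0.6087
  de: TP=17, FP=3+0+0+2+6=11 → 17/28 = 0.6071
  es: TP=10, FP=5+2+2+2+2=13 → 10/23 = 0.4348
  it: TP=17, FP=2+2+3+1+6=14 → 17/31 = 0.5484
  pt: TP=19, FP=2+1+5+0+4=12 → 19/31 = 0.6129
Macro-precision = mean = (0.5294 + 0.6087 + 0.6071 + 0.4348 + 0.5484 + 0.6129) / 6 = 0.557

0.557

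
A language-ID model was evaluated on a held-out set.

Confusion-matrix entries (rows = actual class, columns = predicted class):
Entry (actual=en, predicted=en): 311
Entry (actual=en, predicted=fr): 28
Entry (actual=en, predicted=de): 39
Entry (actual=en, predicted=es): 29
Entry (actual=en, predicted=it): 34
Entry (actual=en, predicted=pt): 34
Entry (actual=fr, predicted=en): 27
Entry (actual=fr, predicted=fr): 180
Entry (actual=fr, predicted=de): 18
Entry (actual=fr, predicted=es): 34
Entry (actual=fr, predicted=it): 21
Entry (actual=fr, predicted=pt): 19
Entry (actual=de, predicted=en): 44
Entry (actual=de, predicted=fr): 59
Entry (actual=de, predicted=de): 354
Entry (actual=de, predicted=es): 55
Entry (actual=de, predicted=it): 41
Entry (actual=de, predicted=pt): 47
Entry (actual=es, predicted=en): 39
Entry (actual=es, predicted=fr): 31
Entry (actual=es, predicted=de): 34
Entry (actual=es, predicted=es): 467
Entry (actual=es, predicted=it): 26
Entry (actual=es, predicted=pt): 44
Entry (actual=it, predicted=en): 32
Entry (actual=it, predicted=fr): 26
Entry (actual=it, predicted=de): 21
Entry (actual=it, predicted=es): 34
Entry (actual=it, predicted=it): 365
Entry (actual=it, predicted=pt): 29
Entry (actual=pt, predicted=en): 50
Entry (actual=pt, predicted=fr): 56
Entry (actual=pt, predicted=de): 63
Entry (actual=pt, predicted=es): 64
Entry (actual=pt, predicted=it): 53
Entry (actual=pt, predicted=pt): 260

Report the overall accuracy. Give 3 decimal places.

0.631

Accuracy = trace / total = (311+180+354+467+365+260=1937) / 3068 = 1937/3068 = 0.631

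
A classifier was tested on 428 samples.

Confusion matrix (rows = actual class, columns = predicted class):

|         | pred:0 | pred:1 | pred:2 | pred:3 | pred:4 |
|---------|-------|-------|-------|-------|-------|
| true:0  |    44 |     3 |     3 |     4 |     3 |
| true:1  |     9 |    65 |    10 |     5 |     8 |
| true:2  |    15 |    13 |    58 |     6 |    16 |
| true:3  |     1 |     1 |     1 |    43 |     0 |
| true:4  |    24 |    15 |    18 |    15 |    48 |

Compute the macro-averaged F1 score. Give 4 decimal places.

0.6115

Per-class F1 score (2·TP/(2·TP+FP+FN)):
  0: TP=44, FP=9+15+1+24=49, FN=3+3+4+3=13 → 88/150 = 0.58667
  1: TP=65, FP=3+13+1+15=32, FN=9+10+5+8=32 → 130/194 = 0.67010
  2: TP=58, FP=3+10+1+18=32, FN=15+13+6+16=50 → 116/198 = 0.58586
  3: TP=43, FP=4+5+6+15=30, FN=1+1+1+0=3 → 86/119 = 0.72269
  4: TP=48, FP=3+8+16+0=27, FN=24+15+18+15=72 → 96/195 = 0.49231
Macro-F1 score = mean = (0.58667 + 0.67010 + 0.58586 + 0.72269 + 0.49231) / 5 = 0.6115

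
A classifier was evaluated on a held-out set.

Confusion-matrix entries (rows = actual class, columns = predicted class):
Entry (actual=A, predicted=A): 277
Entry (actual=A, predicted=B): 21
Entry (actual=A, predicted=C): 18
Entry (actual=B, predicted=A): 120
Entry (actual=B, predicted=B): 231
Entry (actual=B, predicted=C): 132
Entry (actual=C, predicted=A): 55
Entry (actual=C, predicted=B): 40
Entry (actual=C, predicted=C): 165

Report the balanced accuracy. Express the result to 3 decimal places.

0.663

Balanced accuracy = mean of per-class recall.
  A: recall = 277/316 = 0.8766
  B: recall = 231/483 = 0.4783
  C: recall = 165/260 = 0.6346
Mean = (0.8766 + 0.4783 + 0.6346) / 3 = 0.663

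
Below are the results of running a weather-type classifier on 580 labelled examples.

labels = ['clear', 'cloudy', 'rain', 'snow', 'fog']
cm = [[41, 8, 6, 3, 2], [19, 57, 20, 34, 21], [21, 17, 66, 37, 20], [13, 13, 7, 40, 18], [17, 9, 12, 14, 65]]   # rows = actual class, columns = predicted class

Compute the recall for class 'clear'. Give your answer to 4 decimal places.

0.6833

One-vs-rest for 'clear': TP = diagonal; FP = other classes predicted 'clear'; FN = 'clear' predicted as other.
recall = TP/(TP+FN).
clear: TP=41, FN=8+6+3+2=19 → 41/60 = 0.68333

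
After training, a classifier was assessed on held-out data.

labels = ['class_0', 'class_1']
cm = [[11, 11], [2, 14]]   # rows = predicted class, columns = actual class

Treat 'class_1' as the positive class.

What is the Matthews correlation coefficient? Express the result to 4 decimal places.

0.3903

MCC = (TP·TN − FP·FN) / √((TP+FP)(TP+FN)(TN+FP)(TN+FN))
Numerator = 14·11 − 2·11 = 132
Denominator = √(16·25·13·22) = √114400 = 338.2307
MCC = 132 / 338.2307 = 0.3903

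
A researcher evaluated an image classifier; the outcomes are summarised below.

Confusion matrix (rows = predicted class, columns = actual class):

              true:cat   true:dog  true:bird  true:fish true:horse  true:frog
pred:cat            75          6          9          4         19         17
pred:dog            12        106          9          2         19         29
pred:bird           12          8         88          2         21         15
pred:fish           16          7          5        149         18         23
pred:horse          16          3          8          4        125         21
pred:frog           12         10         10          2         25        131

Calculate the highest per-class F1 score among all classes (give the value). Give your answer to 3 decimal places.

0.782

Per-class F1 score (2·TP/(2·TP+FP+FN)):
  cat: TP=75, FP=6+9+4+19+17=55, FN=12+12+16+16+12=68 → 150/273 = 0.5495
  dog: TP=106, FP=12+9+2+19+29=71, FN=6+8+7+3+10=34 → 212/317 = 0.6688
  bird: TP=88, FP=12+8+2+21+15=58, FN=9+9+5+8+10=41 → 176/275 = 0.6400
  fish: TP=149, FP=16+7+5+18+23=69, FN=4+2+2+4+2=14 → 298/381 = 0.7822
  horse: TP=125, FP=16+3+8+4+21=52, FN=19+19+21+18+25=102 → 250/404 = 0.6188
  frog: TP=131, FP=12+10+10+2+25=59, FN=17+29+15+23+21=105 → 262/426 = 0.6150
Highest is class 'fish' with F1 score = 0.782.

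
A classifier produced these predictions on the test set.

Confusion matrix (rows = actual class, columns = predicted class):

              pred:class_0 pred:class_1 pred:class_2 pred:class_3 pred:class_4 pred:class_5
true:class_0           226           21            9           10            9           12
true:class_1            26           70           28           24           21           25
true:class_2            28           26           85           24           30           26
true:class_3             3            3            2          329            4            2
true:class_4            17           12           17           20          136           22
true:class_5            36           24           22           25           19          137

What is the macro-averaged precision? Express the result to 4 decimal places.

Per-class precision (TP/(TP+FP)):
  class_0: TP=226, FP=26+28+3+17+36=110 → 226/336 = 0.67262
  class_1: TP=70, FP=21+26+3+12+24=86 → 70/156 = 0.44872
  class_2: TP=85, FP=9+28+2+17+22=78 → 85/163 = 0.52147
  class_3: TP=329, FP=10+24+24+20+25=103 → 329/432 = 0.76157
  class_4: TP=136, FP=9+21+30+4+19=83 → 136/219 = 0.62100
  class_5: TP=137, FP=12+25+26+2+22=87 → 137/224 = 0.61161
Macro-precision = mean = (0.67262 + 0.44872 + 0.52147 + 0.76157 + 0.62100 + 0.61161) / 6 = 0.6062

0.6062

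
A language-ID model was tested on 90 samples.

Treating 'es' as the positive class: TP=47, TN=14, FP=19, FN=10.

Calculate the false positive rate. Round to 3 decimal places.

0.576

FPR = FP/(FP+TN) = 19/(19+14) = 0.576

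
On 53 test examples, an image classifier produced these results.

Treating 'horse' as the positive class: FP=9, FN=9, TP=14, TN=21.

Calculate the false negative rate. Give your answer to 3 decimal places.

0.391

FNR = FN/(FN+TP) = 9/(9+14) = 0.391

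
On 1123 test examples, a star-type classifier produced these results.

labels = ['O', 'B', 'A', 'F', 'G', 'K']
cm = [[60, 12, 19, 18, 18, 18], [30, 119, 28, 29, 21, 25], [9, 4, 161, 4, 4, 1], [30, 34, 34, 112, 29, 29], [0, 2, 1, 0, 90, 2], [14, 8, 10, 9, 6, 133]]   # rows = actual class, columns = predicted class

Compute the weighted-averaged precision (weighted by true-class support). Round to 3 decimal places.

Per-class precision (TP/(TP+FP)):
  O: TP=60, FP=30+9+30+0+14=83 → 60/143 = 0.4196
  B: TP=119, FP=12+4+34+2+8=60 → 119/179 = 0.6648
  A: TP=161, FP=19+28+34+1+10=92 → 161/253 = 0.6364
  F: TP=112, FP=18+29+4+0+9=60 → 112/172 = 0.6512
  G: TP=90, FP=18+21+4+29+6=78 → 90/168 = 0.5357
  K: TP=133, FP=18+25+1+29+2=75 → 133/208 = 0.6394
Weighted-precision = Σ (supportᵢ/N)·precisionᵢ with N=1123: (145/1123)·0.4196 + (252/1123)·0.6648 + (183/1123)·0.6364 + (268/1123)·0.6512 + (95/1123)·0.5357 + (180/1123)·0.6394 = 0.610

0.610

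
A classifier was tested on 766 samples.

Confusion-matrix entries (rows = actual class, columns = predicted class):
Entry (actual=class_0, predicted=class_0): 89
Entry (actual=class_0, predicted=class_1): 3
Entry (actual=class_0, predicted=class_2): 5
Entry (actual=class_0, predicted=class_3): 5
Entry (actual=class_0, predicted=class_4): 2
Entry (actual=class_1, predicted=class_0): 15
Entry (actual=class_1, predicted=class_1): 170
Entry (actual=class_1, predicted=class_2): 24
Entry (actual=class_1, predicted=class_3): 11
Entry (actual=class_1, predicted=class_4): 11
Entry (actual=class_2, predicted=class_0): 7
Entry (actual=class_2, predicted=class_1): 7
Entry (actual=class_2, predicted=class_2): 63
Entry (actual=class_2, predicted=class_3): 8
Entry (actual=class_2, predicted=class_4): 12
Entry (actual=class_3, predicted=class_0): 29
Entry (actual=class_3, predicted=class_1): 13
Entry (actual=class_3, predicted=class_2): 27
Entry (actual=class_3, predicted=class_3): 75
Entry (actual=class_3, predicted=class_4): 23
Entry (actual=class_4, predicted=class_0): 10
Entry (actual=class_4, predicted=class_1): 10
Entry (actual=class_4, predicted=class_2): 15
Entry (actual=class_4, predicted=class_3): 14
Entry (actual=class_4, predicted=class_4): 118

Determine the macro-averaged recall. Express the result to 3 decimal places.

Per-class recall (TP/(TP+FN)):
  class_0: TP=89, FN=3+5+5+2=15 → 89/104 = 0.8558
  class_1: TP=170, FN=15+24+11+11=61 → 170/231 = 0.7359
  class_2: TP=63, FN=7+7+8+12=34 → 63/97 = 0.6495
  class_3: TP=75, FN=29+13+27+23=92 → 75/167 = 0.4491
  class_4: TP=118, FN=10+10+15+14=49 → 118/167 = 0.7066
Macro-recall = mean = (0.8558 + 0.7359 + 0.6495 + 0.4491 + 0.7066) / 5 = 0.679

0.679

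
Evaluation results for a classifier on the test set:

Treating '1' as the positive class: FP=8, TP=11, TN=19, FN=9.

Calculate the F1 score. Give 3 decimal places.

0.564

Precision = TP/(TP+FP) = 11/19 = 0.5789
Recall = TP/(TP+FN) = 11/20 = 0.5500
F1 = 2·TP/(2·TP+FP+FN) = 22/39 = 0.564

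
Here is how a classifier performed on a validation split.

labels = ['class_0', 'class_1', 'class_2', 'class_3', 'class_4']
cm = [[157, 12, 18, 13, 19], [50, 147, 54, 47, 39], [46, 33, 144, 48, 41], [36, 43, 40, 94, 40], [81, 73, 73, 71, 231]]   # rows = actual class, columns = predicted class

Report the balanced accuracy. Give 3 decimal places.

0.485

Balanced accuracy = mean of per-class recall.
  class_0: recall = 157/219 = 0.7169
  class_1: recall = 147/337 = 0.4362
  class_2: recall = 144/312 = 0.4615
  class_3: recall = 94/253 = 0.3715
  class_4: recall = 231/529 = 0.4367
Mean = (0.7169 + 0.4362 + 0.4615 + 0.3715 + 0.4367) / 5 = 0.485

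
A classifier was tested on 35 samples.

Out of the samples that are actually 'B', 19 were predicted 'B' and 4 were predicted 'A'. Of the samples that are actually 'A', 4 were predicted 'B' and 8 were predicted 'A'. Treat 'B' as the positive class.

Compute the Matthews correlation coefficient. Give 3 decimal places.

0.493

MCC = (TP·TN − FP·FN) / √((TP+FP)(TP+FN)(TN+FP)(TN+FN))
Numerator = 19·8 − 4·4 = 136
Denominator = √(23·23·12·12) = √76176 = 276.0000
MCC = 136 / 276.0000 = 0.493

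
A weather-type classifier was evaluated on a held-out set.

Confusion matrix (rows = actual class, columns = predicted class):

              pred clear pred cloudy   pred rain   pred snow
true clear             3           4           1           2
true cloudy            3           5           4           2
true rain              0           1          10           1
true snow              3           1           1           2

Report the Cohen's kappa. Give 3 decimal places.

0.275

Observed agreement pₒ = trace/N = 20/43 = 0.4651
Expected agreement pₑ = Σ (rowᵢ·colᵢ)/N² = (10·9 + 14·11 + 12·16 + 7·7)/43² = 0.2623
κ = (pₒ − pₑ)/(1 − pₑ) = (0.4651 − 0.2623)/(1 − 0.2623) = 0.275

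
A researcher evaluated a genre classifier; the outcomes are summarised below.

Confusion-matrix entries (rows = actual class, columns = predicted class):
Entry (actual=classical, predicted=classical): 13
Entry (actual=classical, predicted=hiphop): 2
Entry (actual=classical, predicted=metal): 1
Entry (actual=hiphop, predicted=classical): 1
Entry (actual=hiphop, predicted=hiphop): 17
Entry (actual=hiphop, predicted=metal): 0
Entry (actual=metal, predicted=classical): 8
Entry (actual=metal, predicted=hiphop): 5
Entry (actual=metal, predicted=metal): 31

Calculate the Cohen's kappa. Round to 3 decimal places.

0.659

Observed agreement pₒ = trace/N = 61/78 = 0.7821
Expected agreement pₑ = Σ (rowᵢ·colᵢ)/N² = (16·22 + 18·24 + 44·32)/78² = 0.3603
κ = (pₒ − pₑ)/(1 − pₑ) = (0.7821 − 0.3603)/(1 − 0.3603) = 0.659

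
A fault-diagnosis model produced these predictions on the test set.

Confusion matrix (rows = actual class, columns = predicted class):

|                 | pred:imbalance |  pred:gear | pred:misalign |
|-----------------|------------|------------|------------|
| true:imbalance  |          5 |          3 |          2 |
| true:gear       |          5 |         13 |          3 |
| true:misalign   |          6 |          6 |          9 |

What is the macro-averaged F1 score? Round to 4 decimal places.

Per-class F1 score (2·TP/(2·TP+FP+FN)):
  imbalance: TP=5, FP=5+6=11, FN=3+2=5 → 10/26 = 0.38462
  gear: TP=13, FP=3+6=9, FN=5+3=8 → 26/43 = 0.60465
  misalign: TP=9, FP=2+3=5, FN=6+6=12 → 18/35 = 0.51429
Macro-F1 score = mean = (0.38462 + 0.60465 + 0.51429) / 3 = 0.5012

0.5012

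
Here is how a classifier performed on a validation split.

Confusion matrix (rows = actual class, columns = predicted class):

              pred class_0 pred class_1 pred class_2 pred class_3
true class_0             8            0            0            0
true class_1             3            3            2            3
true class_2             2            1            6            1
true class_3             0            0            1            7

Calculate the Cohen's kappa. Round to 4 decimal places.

Observed agreement pₒ = trace/N = 24/37 = 0.64865
Expected agreement pₑ = Σ (rowᵢ·colᵢ)/N² = (8·13 + 11·4 + 10·9 + 8·11)/37² = 0.23813
κ = (pₒ − pₑ)/(1 − pₑ) = (0.64865 − 0.23813)/(1 − 0.23813) = 0.5388

0.5388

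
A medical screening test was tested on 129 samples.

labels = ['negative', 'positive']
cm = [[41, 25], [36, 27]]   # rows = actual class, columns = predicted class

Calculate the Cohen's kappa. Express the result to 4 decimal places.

0.0500

Observed agreement pₒ = trace/N = 68/129 = 0.52713
Expected agreement pₑ = Σ (rowᵢ·colᵢ)/N² = (66·77 + 63·52)/129² = 0.50225
κ = (pₒ − pₑ)/(1 − pₑ) = (0.52713 − 0.50225)/(1 − 0.50225) = 0.0500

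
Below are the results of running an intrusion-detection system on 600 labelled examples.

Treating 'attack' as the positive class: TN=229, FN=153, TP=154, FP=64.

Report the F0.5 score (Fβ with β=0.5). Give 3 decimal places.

0.653

Fβ = (1+β²)·TP / ((1+β²)·TP + β²·FN + FP), with β²=1/4
= 1.25·154 / (1.25·154 + 0.25·153 + 64) = 0.653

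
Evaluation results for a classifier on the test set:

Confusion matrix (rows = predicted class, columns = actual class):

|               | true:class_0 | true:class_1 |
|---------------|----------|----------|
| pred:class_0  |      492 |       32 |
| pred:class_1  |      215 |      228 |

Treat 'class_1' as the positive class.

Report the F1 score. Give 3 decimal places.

0.649

Precision = TP/(TP+FP) = 228/443 = 0.5147
Recall = TP/(TP+FN) = 228/260 = 0.8769
F1 = 2·TP/(2·TP+FP+FN) = 456/703 = 0.649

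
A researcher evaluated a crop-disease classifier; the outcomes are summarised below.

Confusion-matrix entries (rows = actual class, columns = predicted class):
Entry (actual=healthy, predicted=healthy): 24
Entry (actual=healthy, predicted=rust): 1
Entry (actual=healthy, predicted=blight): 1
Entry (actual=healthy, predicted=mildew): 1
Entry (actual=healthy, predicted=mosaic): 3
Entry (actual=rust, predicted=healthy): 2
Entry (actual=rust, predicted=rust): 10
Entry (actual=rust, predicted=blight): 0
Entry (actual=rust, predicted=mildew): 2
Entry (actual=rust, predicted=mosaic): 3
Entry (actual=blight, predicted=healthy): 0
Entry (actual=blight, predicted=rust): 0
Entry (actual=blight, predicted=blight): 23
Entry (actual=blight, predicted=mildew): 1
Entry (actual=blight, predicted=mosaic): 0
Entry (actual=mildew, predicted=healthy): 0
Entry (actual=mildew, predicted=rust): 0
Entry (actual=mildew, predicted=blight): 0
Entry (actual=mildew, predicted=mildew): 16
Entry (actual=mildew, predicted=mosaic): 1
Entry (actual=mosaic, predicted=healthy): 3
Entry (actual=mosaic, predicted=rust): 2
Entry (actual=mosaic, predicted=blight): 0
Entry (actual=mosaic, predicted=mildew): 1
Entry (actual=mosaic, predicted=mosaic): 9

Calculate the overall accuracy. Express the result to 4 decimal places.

0.7961

Accuracy = trace / total = (24+10+23+16+9=82) / 103 = 82/103 = 0.7961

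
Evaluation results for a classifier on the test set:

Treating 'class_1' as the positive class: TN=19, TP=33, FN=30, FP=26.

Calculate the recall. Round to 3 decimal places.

Recall = TP/(TP+FN) = 33/(33+30) = 33/63 = 0.524

0.524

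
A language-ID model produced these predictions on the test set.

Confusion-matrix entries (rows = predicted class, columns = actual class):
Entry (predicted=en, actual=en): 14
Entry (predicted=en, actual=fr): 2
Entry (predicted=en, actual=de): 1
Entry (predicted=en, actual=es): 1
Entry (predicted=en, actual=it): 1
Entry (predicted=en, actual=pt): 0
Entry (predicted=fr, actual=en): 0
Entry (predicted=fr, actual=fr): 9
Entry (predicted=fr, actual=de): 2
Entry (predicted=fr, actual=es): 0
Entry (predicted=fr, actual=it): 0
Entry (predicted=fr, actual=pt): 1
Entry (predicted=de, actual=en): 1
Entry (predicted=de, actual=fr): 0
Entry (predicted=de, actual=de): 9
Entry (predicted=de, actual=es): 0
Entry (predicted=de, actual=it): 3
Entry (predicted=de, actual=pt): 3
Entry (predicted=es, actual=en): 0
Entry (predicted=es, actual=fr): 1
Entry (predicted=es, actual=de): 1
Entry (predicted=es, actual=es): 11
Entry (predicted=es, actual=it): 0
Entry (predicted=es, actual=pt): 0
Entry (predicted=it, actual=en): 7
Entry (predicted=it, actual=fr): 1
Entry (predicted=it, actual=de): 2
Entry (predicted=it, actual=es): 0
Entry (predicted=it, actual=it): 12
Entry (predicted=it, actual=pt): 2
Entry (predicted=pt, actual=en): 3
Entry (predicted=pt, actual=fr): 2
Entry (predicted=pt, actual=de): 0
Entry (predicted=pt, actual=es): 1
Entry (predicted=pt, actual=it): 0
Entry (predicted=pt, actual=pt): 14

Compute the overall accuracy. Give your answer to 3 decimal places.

0.663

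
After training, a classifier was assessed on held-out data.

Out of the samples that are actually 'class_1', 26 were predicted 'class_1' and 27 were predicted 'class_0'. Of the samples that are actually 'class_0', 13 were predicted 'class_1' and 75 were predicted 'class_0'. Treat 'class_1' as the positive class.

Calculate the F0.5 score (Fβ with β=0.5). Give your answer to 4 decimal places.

Fβ = (1+β²)·TP / ((1+β²)·TP + β²·FN + FP), with β²=1/4
= 1.25·26 / (1.25·26 + 0.25·27 + 13) = 0.6220

0.6220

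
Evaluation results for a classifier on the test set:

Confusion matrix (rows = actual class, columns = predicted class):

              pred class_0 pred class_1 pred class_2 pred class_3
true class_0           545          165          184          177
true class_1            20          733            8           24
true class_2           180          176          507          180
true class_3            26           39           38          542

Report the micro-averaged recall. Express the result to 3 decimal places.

0.657

Micro-averaging pools counts across classes: ΣTP=2327, ΣFP=1217, ΣFN=1217.
Micro-recall = TP/(TP+FN) on pooled counts = 0.657 (equals overall accuracy in single-label multiclass).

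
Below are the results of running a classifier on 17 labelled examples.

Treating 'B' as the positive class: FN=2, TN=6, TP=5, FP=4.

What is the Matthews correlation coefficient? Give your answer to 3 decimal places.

0.310

MCC = (TP·TN − FP·FN) / √((TP+FP)(TP+FN)(TN+FP)(TN+FN))
Numerator = 5·6 − 4·2 = 22
Denominator = √(9·7·10·8) = √5040 = 70.9930
MCC = 22 / 70.9930 = 0.310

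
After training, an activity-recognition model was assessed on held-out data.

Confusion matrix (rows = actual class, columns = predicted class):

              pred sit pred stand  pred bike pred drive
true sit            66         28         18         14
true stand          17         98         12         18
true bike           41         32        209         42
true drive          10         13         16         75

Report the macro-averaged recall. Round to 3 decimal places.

0.626

Per-class recall (TP/(TP+FN)):
  sit: TP=66, FN=28+18+14=60 → 66/126 = 0.5238
  stand: TP=98, FN=17+12+18=47 → 98/145 = 0.6759
  bike: TP=209, FN=41+32+42=115 → 209/324 = 0.6451
  drive: TP=75, FN=10+13+16=39 → 75/114 = 0.6579
Macro-recall = mean = (0.5238 + 0.6759 + 0.6451 + 0.6579) / 4 = 0.626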